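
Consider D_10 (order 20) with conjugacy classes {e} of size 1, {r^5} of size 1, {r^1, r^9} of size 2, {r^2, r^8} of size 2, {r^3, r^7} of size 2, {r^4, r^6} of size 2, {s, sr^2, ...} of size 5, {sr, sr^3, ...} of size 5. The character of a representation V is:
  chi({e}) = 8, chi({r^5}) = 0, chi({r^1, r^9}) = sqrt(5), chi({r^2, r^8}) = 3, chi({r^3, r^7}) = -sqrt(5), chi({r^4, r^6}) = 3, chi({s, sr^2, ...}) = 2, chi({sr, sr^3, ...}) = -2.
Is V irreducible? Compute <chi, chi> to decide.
Not irreducible (reducible): <chi, chi> = 8 > 1.

Working: <chi, chi> = (1/|G|) sum_C |C| * |chi(C)|^2 = (1/20)[1*|8|^2 + 1*|0|^2 + 2*|sqrt(5)|^2 + 2*|3|^2 + 2*|-sqrt(5)|^2 + 2*|3|^2 + 5*|2|^2 + 5*|-2|^2]
  = (1/20)[(64) + (0) + (10) + (18) + (10) + (18) + (20) + (20)] = 160/20 = 8.
A character is irreducible iff <chi, chi> = 1, so this representation is reducible.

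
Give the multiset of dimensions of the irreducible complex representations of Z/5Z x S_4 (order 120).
Dimensions: 1, 1, 1, 1, 1, 1, 1, 1, 1, 1, 2, 2, 2, 2, 2, 3, 3, 3, 3, 3, 3, 3, 3, 3, 3

Reasoning: There are 25 irreducibles (= number of conjugacy classes). Their dimensions d_i satisfy sum d_i^2 = |G| = 120: 1 + 1 + 1 + 1 + 1 + 1 + 1 + 1 + 1 + 1 + 4 + 4 + 4 + 4 + 4 + 9 + 9 + 9 + 9 + 9 + 9 + 9 + 9 + 9 + 9 = 120. (For the product with Z/5Z: each of the 5 1-dim characters of Z/5Z tensors with each irrep of S_4, giving 5 copies of each S_4-dimension.)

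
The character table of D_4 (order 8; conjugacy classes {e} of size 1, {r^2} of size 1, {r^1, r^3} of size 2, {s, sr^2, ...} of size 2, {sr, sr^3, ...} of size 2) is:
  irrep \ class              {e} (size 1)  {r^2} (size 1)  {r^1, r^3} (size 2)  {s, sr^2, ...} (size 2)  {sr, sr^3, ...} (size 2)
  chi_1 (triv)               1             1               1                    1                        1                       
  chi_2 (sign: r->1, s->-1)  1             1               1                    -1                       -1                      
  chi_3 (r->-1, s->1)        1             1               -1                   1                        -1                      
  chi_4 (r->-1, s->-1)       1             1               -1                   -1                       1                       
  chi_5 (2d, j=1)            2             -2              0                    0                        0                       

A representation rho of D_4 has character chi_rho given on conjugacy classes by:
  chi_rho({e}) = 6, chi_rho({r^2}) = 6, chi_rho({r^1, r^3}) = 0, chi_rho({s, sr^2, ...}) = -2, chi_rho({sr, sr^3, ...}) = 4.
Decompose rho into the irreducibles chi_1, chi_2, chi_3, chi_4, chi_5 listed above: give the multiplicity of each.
Multiplicities: chi_1: 2, chi_2: 1, chi_3: 0, chi_4: 3, chi_5: 0.

Proof sketch: Use <chi_rho, chi> = (1/|G|) sum_C |C| * chi_rho(C) * conj(chi(C)) with |G| = 8 for each irreducible chi in the table:
  <chi_rho, chi_1> = (1/8)[1*(6)*conj(1) + 1*(6)*conj(1) + 2*(0)*conj(1) + 2*(-2)*conj(1) + 2*(4)*conj(1)]
      = (1/8)[(6) + (6) + (0) + (-4) + (8)] = 16/8 = 2
  <chi_rho, chi_2> = (1/8)[1*(6)*conj(1) + 1*(6)*conj(1) + 2*(0)*conj(1) + 2*(-2)*conj(-1) + 2*(4)*conj(-1)]
      = (1/8)[(6) + (6) + (0) + (4) + (-8)] = 8/8 = 1
  <chi_rho, chi_3> = (1/8)[1*(6)*conj(1) + 1*(6)*conj(1) + 2*(0)*conj(-1) + 2*(-2)*conj(1) + 2*(4)*conj(-1)]
      = (1/8)[(6) + (6) + (0) + (-4) + (-8)] = 0/8 = 0
  <chi_rho, chi_4> = (1/8)[1*(6)*conj(1) + 1*(6)*conj(1) + 2*(0)*conj(-1) + 2*(-2)*conj(-1) + 2*(4)*conj(1)]
      = (1/8)[(6) + (6) + (0) + (4) + (8)] = 24/8 = 3
  <chi_rho, chi_5> = (1/8)[1*(6)*conj(2) + 1*(6)*conj(-2) + 2*(0)*conj(0) + 2*(-2)*conj(0) + 2*(4)*conj(0)]
      = (1/8)[(12) + (-12) + (0) + (0) + (0)] = 0/8 = 0
Dimension check: dim(rho) = sum (mult * dim) = 2*1 + 1*1 + 0*1 + 3*1 + 0*2 = 6 = chi_rho(e) = 6.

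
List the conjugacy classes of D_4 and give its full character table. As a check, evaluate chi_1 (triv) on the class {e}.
Conjugacy classes: {e} of size 1, {r^2} of size 1, {r^1, r^3} of size 2, {s, sr^2, ...} of size 2, {sr, sr^3, ...} of size 2.
Character table:
  irrep \ class              {e} (size 1)  {r^2} (size 1)  {r^1, r^3} (size 2)  {s, sr^2, ...} (size 2)  {sr, sr^3, ...} (size 2)
  chi_1 (triv)               1             1               1                    1                        1                       
  chi_2 (sign: r->1, s->-1)  1             1               1                    -1                       -1                      
  chi_3 (r->-1, s->1)        1             1               -1                   1                        -1                      
  chi_4 (r->-1, s->-1)       1             1               -1                   -1                       1                       
  chi_5 (2d, j=1)            2             -2              0                    0                        0                       

Spot check: chi_1 (triv) on {e} = 1.

Explanation: D_4 has order 2*4 = 8 with 5 conjugacy classes, hence 5 irreducibles. Sum of squared dims 1 + 1 + 1 + 1 + 4 = 8 = |G|. Linear characters come from the abelianisation; the 2-dimensional irreps have character r^k -> 2*cos(2*pi*j*k/4), reflections -> 0.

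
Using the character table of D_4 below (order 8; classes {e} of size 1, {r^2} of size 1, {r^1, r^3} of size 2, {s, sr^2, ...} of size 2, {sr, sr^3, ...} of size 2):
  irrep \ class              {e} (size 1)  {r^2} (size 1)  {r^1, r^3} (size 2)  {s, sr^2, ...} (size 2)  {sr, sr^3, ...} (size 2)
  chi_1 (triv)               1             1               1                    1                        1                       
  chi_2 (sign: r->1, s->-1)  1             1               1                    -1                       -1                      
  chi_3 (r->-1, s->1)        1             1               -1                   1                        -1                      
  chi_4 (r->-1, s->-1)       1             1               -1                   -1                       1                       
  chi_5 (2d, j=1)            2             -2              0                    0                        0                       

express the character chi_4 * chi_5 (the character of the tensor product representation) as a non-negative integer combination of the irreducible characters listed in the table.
chi_4 tensor chi_5 = chi_5 (all other irreducibles have multiplicity 0).

The character of a tensor product is the pointwise product (chi_4 * chi_5)(C) = chi_4(C) * chi_5(C):
  {e}: (1)*(2), {r^2}: (1)*(-2), {r^1, r^3}: (-1)*(0), {s, sr^2, ...}: (-1)*(0), {sr, sr^3, ...}: (1)*(0)
so (chi_4 * chi_5) takes values
  {e} -> 2, {r^2} -> -2, {r^1, r^3} -> 0, {s, sr^2, ...} -> 0, {sr, sr^3, ...} -> 0.
Now take the inner product of this character with each irreducible chi from the table, <chi_4*chi_5, chi> = (1/8) sum_C |C| (chi_4*chi_5)(C) conj(chi(C)):
  <chi_4*chi_5, chi_1> = (1/8)[1*(2)*conj(1) + 1*(-2)*conj(1) + 2*(0)*conj(1) + 2*(0)*conj(1) + 2*(0)*conj(1)]
      = (1/8)[(2) + (-2) + (0) + (0) + (0)] = 0/8 = 0
  <chi_4*chi_5, chi_2> = (1/8)[1*(2)*conj(1) + 1*(-2)*conj(1) + 2*(0)*conj(1) + 2*(0)*conj(-1) + 2*(0)*conj(-1)]
      = (1/8)[(2) + (-2) + (0) + (0) + (0)] = 0/8 = 0
  <chi_4*chi_5, chi_3> = (1/8)[1*(2)*conj(1) + 1*(-2)*conj(1) + 2*(0)*conj(-1) + 2*(0)*conj(1) + 2*(0)*conj(-1)]
      = (1/8)[(2) + (-2) + (0) + (0) + (0)] = 0/8 = 0
  <chi_4*chi_5, chi_4> = (1/8)[1*(2)*conj(1) + 1*(-2)*conj(1) + 2*(0)*conj(-1) + 2*(0)*conj(-1) + 2*(0)*conj(1)]
      = (1/8)[(2) + (-2) + (0) + (0) + (0)] = 0/8 = 0
  <chi_4*chi_5, chi_5> = (1/8)[1*(2)*conj(2) + 1*(-2)*conj(-2) + 2*(0)*conj(0) + 2*(0)*conj(0) + 2*(0)*conj(0)]
      = (1/8)[(4) + (4) + (0) + (0) + (0)] = 8/8 = 1
Hence the multiplicities are chi_5: 1. Dimension check: dim(chi_4)*dim(chi_5) = 1*2 = 2 and sum (mult * dim) = 1*2 = 2.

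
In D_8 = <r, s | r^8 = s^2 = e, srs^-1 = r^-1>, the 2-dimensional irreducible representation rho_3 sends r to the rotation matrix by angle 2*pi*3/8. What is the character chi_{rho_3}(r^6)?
chi_{rho_3}(r^6) = 2*cos(2*pi*3*6/8) = 0

rho_3(r^6) is rotation by angle 2*pi*3*6/8, whose trace is 2*cos(2*pi*3*6/8) = 0.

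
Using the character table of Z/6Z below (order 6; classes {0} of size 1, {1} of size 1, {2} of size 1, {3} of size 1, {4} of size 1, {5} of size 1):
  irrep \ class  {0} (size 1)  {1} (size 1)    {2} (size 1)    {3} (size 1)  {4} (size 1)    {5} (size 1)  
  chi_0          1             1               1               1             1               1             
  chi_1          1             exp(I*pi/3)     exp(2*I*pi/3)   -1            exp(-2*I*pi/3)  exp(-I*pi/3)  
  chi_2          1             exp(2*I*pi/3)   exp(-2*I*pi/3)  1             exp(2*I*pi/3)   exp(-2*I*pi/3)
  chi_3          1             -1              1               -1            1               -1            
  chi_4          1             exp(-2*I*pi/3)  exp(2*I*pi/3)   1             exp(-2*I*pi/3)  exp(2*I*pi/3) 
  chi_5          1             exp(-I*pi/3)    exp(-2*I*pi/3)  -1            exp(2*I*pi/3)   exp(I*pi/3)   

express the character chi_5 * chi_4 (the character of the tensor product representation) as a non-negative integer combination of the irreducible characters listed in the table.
chi_5 tensor chi_4 = chi_3 (all other irreducibles have multiplicity 0).

Reasoning: The character of a tensor product is the pointwise product (chi_5 * chi_4)(C) = chi_5(C) * chi_4(C):
  {0}: (1)*(1), {1}: (exp(-I*pi/3))*(exp(-2*I*pi/3)), {2}: (exp(-2*I*pi/3))*(exp(2*I*pi/3)), {3}: (-1)*(1), {4}: (exp(2*I*pi/3))*(exp(-2*I*pi/3)), {5}: (exp(I*pi/3))*(exp(2*I*pi/3))
so (chi_5 * chi_4) takes values
  {0} -> 1, {1} -> -1, {2} -> 1, {3} -> -1, {4} -> 1, {5} -> -1.
Now take the inner product of this character with each irreducible chi from the table, <chi_5*chi_4, chi> = (1/6) sum_C |C| (chi_5*chi_4)(C) conj(chi(C)):
  <chi_5*chi_4, chi_0> = (1/6)[1*(1)*conj(1) + 1*(-1)*conj(1) + 1*(1)*conj(1) + 1*(-1)*conj(1) + 1*(1)*conj(1) + 1*(-1)*conj(1)]
      = (1/6)[(1) + (-1) + (1) + (-1) + (1) + (-1)] = 0/6 = 0
  <chi_5*chi_4, chi_1> = (1/6)[1*(1)*conj(1) + 1*(-1)*conj(exp(I*pi/3)) + 1*(1)*conj(exp(2*I*pi/3)) + 1*(-1)*conj(-1) + 1*(1)*conj(exp(-2*I*pi/3)) + 1*(-1)*conj(exp(-I*pi/3))]
      = (1/6)[(1) + (-exp(-I*pi/3)) + (exp(-2*I*pi/3)) + (1) + (exp(2*I*pi/3)) + (-exp(I*pi/3))] = 0/6 = 0
  <chi_5*chi_4, chi_2> = (1/6)[1*(1)*conj(1) + 1*(-1)*conj(exp(2*I*pi/3)) + 1*(1)*conj(exp(-2*I*pi/3)) + 1*(-1)*conj(1) + 1*(1)*conj(exp(2*I*pi/3)) + 1*(-1)*conj(exp(-2*I*pi/3))]
      = (1/6)[(1) + (-exp(-2*I*pi/3)) + (exp(2*I*pi/3)) + (-1) + (exp(-2*I*pi/3)) + (-exp(2*I*pi/3))] = 0/6 = 0
  <chi_5*chi_4, chi_3> = (1/6)[1*(1)*conj(1) + 1*(-1)*conj(-1) + 1*(1)*conj(1) + 1*(-1)*conj(-1) + 1*(1)*conj(1) + 1*(-1)*conj(-1)]
      = (1/6)[(1) + (1) + (1) + (1) + (1) + (1)] = 6/6 = 1
  <chi_5*chi_4, chi_4> = (1/6)[1*(1)*conj(1) + 1*(-1)*conj(exp(-2*I*pi/3)) + 1*(1)*conj(exp(2*I*pi/3)) + 1*(-1)*conj(1) + 1*(1)*conj(exp(-2*I*pi/3)) + 1*(-1)*conj(exp(2*I*pi/3))]
      = (1/6)[(1) + (-exp(2*I*pi/3)) + (exp(-2*I*pi/3)) + (-1) + (exp(2*I*pi/3)) + (-exp(-2*I*pi/3))] = 0/6 = 0
  <chi_5*chi_4, chi_5> = (1/6)[1*(1)*conj(1) + 1*(-1)*conj(exp(-I*pi/3)) + 1*(1)*conj(exp(-2*I*pi/3)) + 1*(-1)*conj(-1) + 1*(1)*conj(exp(2*I*pi/3)) + 1*(-1)*conj(exp(I*pi/3))]
      = (1/6)[(1) + (-exp(I*pi/3)) + (exp(2*I*pi/3)) + (1) + (exp(-2*I*pi/3)) + (-exp(-I*pi/3))] = 0/6 = 0
(Exp terms are combined using exp(i*s)*conj(exp(i*t)) = exp(i*(s-t)), and sums of them are collapsed using the identity that for every m > 1 the m distinct m-th roots of unity sum to 0, e.g. 1 + exp(2*I*pi/3) + exp(-2*I*pi/3) = 0.)
Hence the multiplicities are chi_3: 1. Dimension check: dim(chi_5)*dim(chi_4) = 1*1 = 1 and sum (mult * dim) = 1*1 = 1.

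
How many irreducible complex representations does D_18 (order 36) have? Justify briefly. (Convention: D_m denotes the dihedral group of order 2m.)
12

The number of irreducible complex representations of a finite group equals its number of conjugacy classes. D_18 has 12 conjugacy classes (n/2 + 3 for n even), so D_18 (order 36) has exactly 12 irreducible complex representations.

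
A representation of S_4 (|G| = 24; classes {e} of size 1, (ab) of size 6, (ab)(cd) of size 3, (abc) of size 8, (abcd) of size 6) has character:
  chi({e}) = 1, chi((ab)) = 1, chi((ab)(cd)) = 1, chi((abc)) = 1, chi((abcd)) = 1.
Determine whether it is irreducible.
Irreducible: <chi, chi> = 1.

Explanation: <chi, chi> = (1/|G|) sum_C |C| * |chi(C)|^2 = (1/24)[1*|1|^2 + 6*|1|^2 + 3*|1|^2 + 8*|1|^2 + 6*|1|^2]
  = (1/24)[(1) + (6) + (3) + (8) + (6)] = 24/24 = 1.
A character is irreducible iff <chi, chi> = 1, so this representation is irreducible.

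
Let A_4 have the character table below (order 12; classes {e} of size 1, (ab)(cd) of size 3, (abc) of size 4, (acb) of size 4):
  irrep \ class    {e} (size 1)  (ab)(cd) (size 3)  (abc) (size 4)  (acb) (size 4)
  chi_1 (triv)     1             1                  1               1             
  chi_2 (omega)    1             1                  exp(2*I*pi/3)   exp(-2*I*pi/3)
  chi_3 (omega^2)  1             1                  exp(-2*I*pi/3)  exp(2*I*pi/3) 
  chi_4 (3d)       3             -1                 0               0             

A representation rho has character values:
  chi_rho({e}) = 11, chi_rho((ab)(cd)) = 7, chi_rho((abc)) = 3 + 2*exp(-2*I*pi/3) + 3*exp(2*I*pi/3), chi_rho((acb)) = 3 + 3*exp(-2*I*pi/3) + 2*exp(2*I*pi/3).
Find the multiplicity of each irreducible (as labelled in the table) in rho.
Multiplicities: chi_1: 3, chi_2: 3, chi_3: 2, chi_4: 1.

Working: Use <chi_rho, chi> = (1/|G|) sum_C |C| * chi_rho(C) * conj(chi(C)) with |G| = 12 for each irreducible chi in the table:
  <chi_rho, chi_1> = (1/12)[1*(11)*conj(1) + 3*(7)*conj(1) + 4*(3 + 2*exp(-2*I*pi/3) + 3*exp(2*I*pi/3))*conj(1) + 4*(3 + 3*exp(-2*I*pi/3) + 2*exp(2*I*pi/3))*conj(1)]
      = (1/12)[(11) + (21) + (12 + 8*exp(-2*I*pi/3) + 12*exp(2*I*pi/3)) + (12 + 12*exp(-2*I*pi/3) + 8*exp(2*I*pi/3))] = 36/12 = 3
  <chi_rho, chi_2> = (1/12)[1*(11)*conj(1) + 3*(7)*conj(1) + 4*(3 + 2*exp(-2*I*pi/3) + 3*exp(2*I*pi/3))*conj(exp(2*I*pi/3)) + 4*(3 + 3*exp(-2*I*pi/3) + 2*exp(2*I*pi/3))*conj(exp(-2*I*pi/3))]
      = (1/12)[(11) + (21) + (12 + 12*exp(-2*I*pi/3) + 8*exp(2*I*pi/3)) + (12 + 8*exp(-2*I*pi/3) + 12*exp(2*I*pi/3))] = 36/12 = 3
  <chi_rho, chi_3> = (1/12)[1*(11)*conj(1) + 3*(7)*conj(1) + 4*(3 + 2*exp(-2*I*pi/3) + 3*exp(2*I*pi/3))*conj(exp(-2*I*pi/3)) + 4*(3 + 3*exp(-2*I*pi/3) + 2*exp(2*I*pi/3))*conj(exp(2*I*pi/3))]
      = (1/12)[(11) + (21) + (-4) + (-4)] = 24/12 = 2
  <chi_rho, chi_4> = (1/12)[1*(11)*conj(3) + 3*(7)*conj(-1) + 4*(3 + 2*exp(-2*I*pi/3) + 3*exp(2*I*pi/3))*conj(0) + 4*(3 + 3*exp(-2*I*pi/3) + 2*exp(2*I*pi/3))*conj(0)]
      = (1/12)[(33) + (-21) + (0) + (0)] = 12/12 = 1
(Exp terms are combined using exp(i*s)*conj(exp(i*t)) = exp(i*(s-t)), and sums of them are collapsed using the identity that for every m > 1 the m distinct m-th roots of unity sum to 0, e.g. 1 + exp(2*I*pi/3) + exp(-2*I*pi/3) = 0.)
Dimension check: dim(rho) = sum (mult * dim) = 3*1 + 3*1 + 2*1 + 1*3 = 11 = chi_rho(e) = 11.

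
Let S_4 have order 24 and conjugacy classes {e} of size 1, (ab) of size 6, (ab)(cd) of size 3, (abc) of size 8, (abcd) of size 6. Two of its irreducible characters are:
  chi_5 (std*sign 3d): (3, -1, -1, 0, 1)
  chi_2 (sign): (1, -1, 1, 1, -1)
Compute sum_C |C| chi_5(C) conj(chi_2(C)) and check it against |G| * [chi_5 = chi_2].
Sum = 0; so <chi_5, chi_2> = 0 (distinct irreducibles are orthogonal).

Proof sketch: Compute term by term over conjugacy classes (|C| * chi_5(C) * conj(chi_2(C))):
  1*(3)*conj(1) + 6*(-1)*conj(-1) + 3*(-1)*conj(1) + 8*(0)*conj(1) + 6*(1)*conj(-1)
  = (3) + (6) + (-3) + (0) + (-6)
  = 0.
Dividing by |G| = 24 gives 0/24 = 0, matching the row-orthogonality relation <chi_5, chi_2> = [chi_5 = chi_2].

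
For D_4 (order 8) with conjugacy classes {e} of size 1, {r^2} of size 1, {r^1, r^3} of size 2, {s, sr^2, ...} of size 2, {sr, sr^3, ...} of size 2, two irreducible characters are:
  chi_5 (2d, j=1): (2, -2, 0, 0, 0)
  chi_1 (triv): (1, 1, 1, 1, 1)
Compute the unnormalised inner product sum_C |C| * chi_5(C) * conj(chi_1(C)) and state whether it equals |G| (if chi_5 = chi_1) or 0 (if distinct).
Sum = 0; so <chi_5, chi_1> = 0 (distinct irreducibles are orthogonal).

Compute term by term over conjugacy classes (|C| * chi_5(C) * conj(chi_1(C))):
  1*(2)*conj(1) + 1*(-2)*conj(1) + 2*(0)*conj(1) + 2*(0)*conj(1) + 2*(0)*conj(1)
  = (2) + (-2) + (0) + (0) + (0)
  = 0.
Dividing by |G| = 8 gives 0/8 = 0, matching the row-orthogonality relation <chi_5, chi_1> = [chi_5 = chi_1].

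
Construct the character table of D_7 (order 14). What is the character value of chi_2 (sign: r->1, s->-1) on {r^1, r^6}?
Conjugacy classes: {e} of size 1, {r^1, r^6} of size 2, {r^2, r^5} of size 2, {r^3, r^4} of size 2, {s, sr, ..., sr^6} of size 7.
Character table:
  irrep \ class              {e} (size 1)  {r^1, r^6} (size 2)  {r^2, r^5} (size 2)  {r^3, r^4} (size 2)  {s, sr, ..., sr^6} (size 7)
  chi_1 (triv)               1             1                    1                    1                    1                          
  chi_2 (sign: r->1, s->-1)  1             1                    1                    1                    -1                         
  chi_3 (2d, j=1)            2             2*cos(2*pi/7)        -2*cos(3*pi/7)       -2*cos(pi/7)         0                          
  chi_4 (2d, j=2)            2             -2*cos(3*pi/7)       -2*cos(pi/7)         2*cos(2*pi/7)        0                          
  chi_5 (2d, j=3)            2             -2*cos(pi/7)         2*cos(2*pi/7)        -2*cos(3*pi/7)       0                          

Spot check: chi_2 (sign: r->1, s->-1) on {r^1, r^6} = 1.

Working: D_7 has order 2*7 = 14 with 5 conjugacy classes, hence 5 irreducibles. Sum of squared dims 1 + 1 + 4 + 4 + 4 = 14 = |G|. Linear characters come from the abelianisation; the 2-dimensional irreps have character r^k -> 2*cos(2*pi*j*k/7), reflections -> 0.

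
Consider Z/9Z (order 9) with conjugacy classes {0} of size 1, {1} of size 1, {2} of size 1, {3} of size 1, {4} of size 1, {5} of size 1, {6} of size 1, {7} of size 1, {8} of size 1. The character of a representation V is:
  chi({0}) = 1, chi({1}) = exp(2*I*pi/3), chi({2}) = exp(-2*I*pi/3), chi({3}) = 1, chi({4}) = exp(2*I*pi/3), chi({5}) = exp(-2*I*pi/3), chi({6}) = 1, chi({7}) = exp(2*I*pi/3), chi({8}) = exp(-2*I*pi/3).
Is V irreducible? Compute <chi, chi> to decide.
Irreducible: <chi, chi> = 1.

Reasoning: <chi, chi> = (1/|G|) sum_C |C| * |chi(C)|^2 = (1/9)[1*|1|^2 + 1*|exp(2*I*pi/3)|^2 + 1*|exp(-2*I*pi/3)|^2 + 1*|1|^2 + 1*|exp(2*I*pi/3)|^2 + 1*|exp(-2*I*pi/3)|^2 + 1*|1|^2 + 1*|exp(2*I*pi/3)|^2 + 1*|exp(-2*I*pi/3)|^2]
  = (1/9)[(1) + (1) + (1) + (1) + (1) + (1) + (1) + (1) + (1)] = 9/9 = 1.
(Exp terms are combined using exp(i*s)*conj(exp(i*t)) = exp(i*(s-t)), and sums of them are collapsed using the identity that for every m > 1 the m distinct m-th roots of unity sum to 0, e.g. 1 + exp(2*I*pi/3) + exp(-2*I*pi/3) = 0.)
A character is irreducible iff <chi, chi> = 1, so this representation is irreducible.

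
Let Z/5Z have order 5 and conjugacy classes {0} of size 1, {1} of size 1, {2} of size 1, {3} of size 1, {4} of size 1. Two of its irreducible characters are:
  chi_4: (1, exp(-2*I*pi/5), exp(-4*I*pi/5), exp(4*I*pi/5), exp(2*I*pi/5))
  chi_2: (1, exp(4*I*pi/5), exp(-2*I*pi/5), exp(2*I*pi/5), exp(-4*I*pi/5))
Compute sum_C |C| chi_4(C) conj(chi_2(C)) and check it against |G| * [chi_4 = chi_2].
Sum = 0; so <chi_4, chi_2> = 0 (distinct irreducibles are orthogonal).

Argument: Compute term by term over conjugacy classes (|C| * chi_4(C) * conj(chi_2(C))):
  1*(1)*conj(1) + 1*(exp(-2*I*pi/5))*conj(exp(4*I*pi/5)) + 1*(exp(-4*I*pi/5))*conj(exp(-2*I*pi/5)) + 1*(exp(4*I*pi/5))*conj(exp(2*I*pi/5)) + 1*(exp(2*I*pi/5))*conj(exp(-4*I*pi/5))
  = (1) + (exp(4*I*pi/5)) + (exp(-2*I*pi/5)) + (exp(2*I*pi/5)) + (exp(-4*I*pi/5))
  = 0.
(Exp terms are combined using exp(i*s)*conj(exp(i*t)) = exp(i*(s-t)), and sums of them are collapsed using the identity that for every m > 1 the m distinct m-th roots of unity sum to 0, e.g. 1 + exp(2*I*pi/3) + exp(-2*I*pi/3) = 0.)
Dividing by |G| = 5 gives 0/5 = 0, matching the row-orthogonality relation <chi_4, chi_2> = [chi_4 = chi_2].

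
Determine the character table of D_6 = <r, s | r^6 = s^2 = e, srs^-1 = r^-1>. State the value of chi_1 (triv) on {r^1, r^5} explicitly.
Conjugacy classes: {e} of size 1, {r^3} of size 1, {r^1, r^5} of size 2, {r^2, r^4} of size 2, {s, sr^2, ...} of size 3, {sr, sr^3, ...} of size 3.
Character table:
  irrep \ class              {e} (size 1)  {r^3} (size 1)  {r^1, r^5} (size 2)  {r^2, r^4} (size 2)  {s, sr^2, ...} (size 3)  {sr, sr^3, ...} (size 3)
  chi_1 (triv)               1             1               1                    1                    1                        1                       
  chi_2 (sign: r->1, s->-1)  1             1               1                    1                    -1                       -1                      
  chi_3 (r->-1, s->1)        1             -1              -1                   1                    1                        -1                      
  chi_4 (r->-1, s->-1)       1             -1              -1                   1                    -1                       1                       
  chi_5 (2d, j=1)            2             -2              1                    -1                   0                        0                       
  chi_6 (2d, j=2)            2             2               -1                   -1                   0                        0                       

Spot check: chi_1 (triv) on {r^1, r^5} = 1.

D_6 has order 2*6 = 12 with 6 conjugacy classes, hence 6 irreducibles. Sum of squared dims 1 + 1 + 1 + 1 + 4 + 4 = 12 = |G|. Linear characters come from the abelianisation; the 2-dimensional irreps have character r^k -> 2*cos(2*pi*j*k/6), reflections -> 0.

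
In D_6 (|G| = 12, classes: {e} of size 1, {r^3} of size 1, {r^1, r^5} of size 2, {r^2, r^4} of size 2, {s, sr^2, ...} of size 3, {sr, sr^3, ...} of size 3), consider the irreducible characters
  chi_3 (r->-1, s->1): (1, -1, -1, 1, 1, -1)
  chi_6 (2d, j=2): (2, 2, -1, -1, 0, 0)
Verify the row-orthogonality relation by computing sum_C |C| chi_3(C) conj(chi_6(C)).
Sum = 0; so <chi_3, chi_6> = 0 (distinct irreducibles are orthogonal).

Details: Compute term by term over conjugacy classes (|C| * chi_3(C) * conj(chi_6(C))):
  1*(1)*conj(2) + 1*(-1)*conj(2) + 2*(-1)*conj(-1) + 2*(1)*conj(-1) + 3*(1)*conj(0) + 3*(-1)*conj(0)
  = (2) + (-2) + (2) + (-2) + (0) + (0)
  = 0.
Dividing by |G| = 12 gives 0/12 = 0, matching the row-orthogonality relation <chi_3, chi_6> = [chi_3 = chi_6].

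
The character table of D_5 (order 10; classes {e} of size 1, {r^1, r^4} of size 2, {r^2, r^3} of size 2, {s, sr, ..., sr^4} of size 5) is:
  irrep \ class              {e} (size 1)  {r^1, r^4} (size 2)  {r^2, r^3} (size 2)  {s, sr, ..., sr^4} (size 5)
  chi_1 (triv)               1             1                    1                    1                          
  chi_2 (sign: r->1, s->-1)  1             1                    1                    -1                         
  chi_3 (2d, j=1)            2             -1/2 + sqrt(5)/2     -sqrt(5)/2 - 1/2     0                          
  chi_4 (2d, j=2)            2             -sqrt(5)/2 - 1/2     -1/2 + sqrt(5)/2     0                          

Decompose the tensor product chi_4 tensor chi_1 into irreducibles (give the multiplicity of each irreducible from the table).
chi_4 tensor chi_1 = chi_4 (all other irreducibles have multiplicity 0).

Justification: The character of a tensor product is the pointwise product (chi_4 * chi_1)(C) = chi_4(C) * chi_1(C):
  {e}: (2)*(1), {r^1, r^4}: (-sqrt(5)/2 - 1/2)*(1), {r^2, r^3}: (-1/2 + sqrt(5)/2)*(1), {s, sr, ..., sr^4}: (0)*(1)
so (chi_4 * chi_1) takes values
  {e} -> 2, {r^1, r^4} -> -sqrt(5)/2 - 1/2, {r^2, r^3} -> -1/2 + sqrt(5)/2, {s, sr, ..., sr^4} -> 0.
Now take the inner product of this character with each irreducible chi from the table, <chi_4*chi_1, chi> = (1/10) sum_C |C| (chi_4*chi_1)(C) conj(chi(C)):
  <chi_4*chi_1, chi_1> = (1/10)[1*(2)*conj(1) + 2*(-sqrt(5)/2 - 1/2)*conj(1) + 2*(-1/2 + sqrt(5)/2)*conj(1) + 5*(0)*conj(1)]
      = (1/10)[(2) + (-sqrt(5) - 1) + (-1 + sqrt(5)) + (0)] = 0/10 = 0
  <chi_4*chi_1, chi_2> = (1/10)[1*(2)*conj(1) + 2*(-sqrt(5)/2 - 1/2)*conj(1) + 2*(-1/2 + sqrt(5)/2)*conj(1) + 5*(0)*conj(-1)]
      = (1/10)[(2) + (-sqrt(5) - 1) + (-1 + sqrt(5)) + (0)] = 0/10 = 0
  <chi_4*chi_1, chi_3> = (1/10)[1*(2)*conj(2) + 2*(-sqrt(5)/2 - 1/2)*conj(-1/2 + sqrt(5)/2) + 2*(-1/2 + sqrt(5)/2)*conj(-sqrt(5)/2 - 1/2) + 5*(0)*conj(0)]
      = (1/10)[(4) + (-2) + (-2) + (0)] = 0/10 = 0
  <chi_4*chi_1, chi_4> = (1/10)[1*(2)*conj(2) + 2*(-sqrt(5)/2 - 1/2)*conj(-sqrt(5)/2 - 1/2) + 2*(-1/2 + sqrt(5)/2)*conj(-1/2 + sqrt(5)/2) + 5*(0)*conj(0)]
      = (1/10)[(4) + (sqrt(5) + 3) + (3 - sqrt(5)) + (0)] = 10/10 = 1
Hence the multiplicities are chi_4: 1. Dimension check: dim(chi_4)*dim(chi_1) = 2*1 = 2 and sum (mult * dim) = 1*2 = 2.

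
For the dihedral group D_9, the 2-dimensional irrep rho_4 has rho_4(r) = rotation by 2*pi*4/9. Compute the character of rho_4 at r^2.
chi_{rho_4}(r^2) = 2*cos(2*pi*4*2/9) = 2*cos(2*pi/9)

Reasoning: rho_4(r^2) is rotation by angle 2*pi*4*2/9, whose trace is 2*cos(2*pi*4*2/9) = 2*cos(2*pi/9).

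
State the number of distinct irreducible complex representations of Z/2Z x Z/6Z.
12

Working: The number of irreducible complex representations of a finite group equals its number of conjugacy classes. Z/2Z x Z/6Z is abelian of order 12, so every element is its own conjugacy class: 12 classes, so Z/2Z x Z/6Z (order 12) has exactly 12 irreducible complex representations.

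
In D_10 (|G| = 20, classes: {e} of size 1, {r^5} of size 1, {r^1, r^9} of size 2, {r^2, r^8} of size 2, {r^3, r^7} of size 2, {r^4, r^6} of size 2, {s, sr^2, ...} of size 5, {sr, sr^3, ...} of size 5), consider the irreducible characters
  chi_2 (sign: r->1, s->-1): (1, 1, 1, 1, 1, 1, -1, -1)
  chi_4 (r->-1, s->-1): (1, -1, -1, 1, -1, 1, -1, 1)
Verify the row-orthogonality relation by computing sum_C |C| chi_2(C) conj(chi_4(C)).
Sum = 0; so <chi_2, chi_4> = 0 (distinct irreducibles are orthogonal).

Derivation: Compute term by term over conjugacy classes (|C| * chi_2(C) * conj(chi_4(C))):
  1*(1)*conj(1) + 1*(1)*conj(-1) + 2*(1)*conj(-1) + 2*(1)*conj(1) + 2*(1)*conj(-1) + 2*(1)*conj(1) + 5*(-1)*conj(-1) + 5*(-1)*conj(1)
  = (1) + (-1) + (-2) + (2) + (-2) + (2) + (5) + (-5)
  = 0.
Dividing by |G| = 20 gives 0/20 = 0, matching the row-orthogonality relation <chi_2, chi_4> = [chi_2 = chi_4].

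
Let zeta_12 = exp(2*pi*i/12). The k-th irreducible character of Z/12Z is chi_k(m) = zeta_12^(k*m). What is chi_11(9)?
chi_11(9) = zeta_12^99 = I

Explanation: chi_11(9) = zeta_12^(11*9) = zeta_12^99. Since zeta_12^12 = 1, this equals zeta_12^3 = exp(2*pi*i*3/12) = I.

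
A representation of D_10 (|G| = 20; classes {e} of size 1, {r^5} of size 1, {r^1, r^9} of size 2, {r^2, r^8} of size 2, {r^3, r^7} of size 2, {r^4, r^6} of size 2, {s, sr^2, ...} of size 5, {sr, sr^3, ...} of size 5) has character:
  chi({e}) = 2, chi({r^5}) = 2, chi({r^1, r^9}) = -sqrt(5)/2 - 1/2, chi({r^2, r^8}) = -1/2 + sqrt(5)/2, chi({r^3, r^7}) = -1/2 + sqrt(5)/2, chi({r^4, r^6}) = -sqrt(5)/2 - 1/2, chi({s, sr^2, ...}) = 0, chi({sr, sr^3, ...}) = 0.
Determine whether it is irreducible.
Irreducible: <chi, chi> = 1.

Solution. <chi, chi> = (1/|G|) sum_C |C| * |chi(C)|^2 = (1/20)[1*|2|^2 + 1*|2|^2 + 2*|-sqrt(5)/2 - 1/2|^2 + 2*|-1/2 + sqrt(5)/2|^2 + 2*|-1/2 + sqrt(5)/2|^2 + 2*|-sqrt(5)/2 - 1/2|^2 + 5*|0|^2 + 5*|0|^2]
  = (1/20)[(4) + (4) + (sqrt(5) + 3) + (3 - sqrt(5)) + (3 - sqrt(5)) + (sqrt(5) + 3) + (0) + (0)] = 20/20 = 1.
A character is irreducible iff <chi, chi> = 1, so this representation is irreducible.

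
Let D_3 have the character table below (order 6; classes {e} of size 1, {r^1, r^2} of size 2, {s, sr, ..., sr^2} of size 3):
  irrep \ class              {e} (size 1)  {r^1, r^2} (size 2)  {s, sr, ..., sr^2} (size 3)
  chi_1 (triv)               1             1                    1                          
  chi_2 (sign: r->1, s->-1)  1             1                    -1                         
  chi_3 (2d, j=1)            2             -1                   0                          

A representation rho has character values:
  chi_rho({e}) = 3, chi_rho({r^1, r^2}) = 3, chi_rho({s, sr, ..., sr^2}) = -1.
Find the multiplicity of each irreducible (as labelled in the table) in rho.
Multiplicities: chi_1: 1, chi_2: 2, chi_3: 0.

Argument: Use <chi_rho, chi> = (1/|G|) sum_C |C| * chi_rho(C) * conj(chi(C)) with |G| = 6 for each irreducible chi in the table:
  <chi_rho, chi_1> = (1/6)[1*(3)*conj(1) + 2*(3)*conj(1) + 3*(-1)*conj(1)]
      = (1/6)[(3) + (6) + (-3)] = 6/6 = 1
  <chi_rho, chi_2> = (1/6)[1*(3)*conj(1) + 2*(3)*conj(1) + 3*(-1)*conj(-1)]
      = (1/6)[(3) + (6) + (3)] = 12/6 = 2
  <chi_rho, chi_3> = (1/6)[1*(3)*conj(2) + 2*(3)*conj(-1) + 3*(-1)*conj(0)]
      = (1/6)[(6) + (-6) + (0)] = 0/6 = 0
Dimension check: dim(rho) = sum (mult * dim) = 1*1 + 2*1 + 0*2 = 3 = chi_rho(e) = 3.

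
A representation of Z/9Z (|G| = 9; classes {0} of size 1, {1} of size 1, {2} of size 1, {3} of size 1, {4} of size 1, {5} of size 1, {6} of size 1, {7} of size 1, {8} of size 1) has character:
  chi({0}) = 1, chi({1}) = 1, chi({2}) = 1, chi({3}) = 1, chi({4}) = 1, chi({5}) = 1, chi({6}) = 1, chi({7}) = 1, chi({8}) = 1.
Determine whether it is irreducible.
Irreducible: <chi, chi> = 1.

Derivation: <chi, chi> = (1/|G|) sum_C |C| * |chi(C)|^2 = (1/9)[1*|1|^2 + 1*|1|^2 + 1*|1|^2 + 1*|1|^2 + 1*|1|^2 + 1*|1|^2 + 1*|1|^2 + 1*|1|^2 + 1*|1|^2]
  = (1/9)[(1) + (1) + (1) + (1) + (1) + (1) + (1) + (1) + (1)] = 9/9 = 1.
(Exp terms are combined using exp(i*s)*conj(exp(i*t)) = exp(i*(s-t)), and sums of them are collapsed using the identity that for every m > 1 the m distinct m-th roots of unity sum to 0, e.g. 1 + exp(2*I*pi/3) + exp(-2*I*pi/3) = 0.)
A character is irreducible iff <chi, chi> = 1, so this representation is irreducible.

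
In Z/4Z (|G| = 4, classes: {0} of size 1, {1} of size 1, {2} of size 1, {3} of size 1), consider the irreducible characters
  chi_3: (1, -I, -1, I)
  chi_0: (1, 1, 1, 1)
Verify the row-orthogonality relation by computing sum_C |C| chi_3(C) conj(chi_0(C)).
Sum = 0; so <chi_3, chi_0> = 0 (distinct irreducibles are orthogonal).

Derivation: Compute term by term over conjugacy classes (|C| * chi_3(C) * conj(chi_0(C))):
  1*(1)*conj(1) + 1*(-I)*conj(1) + 1*(-1)*conj(1) + 1*(I)*conj(1)
  = (1) + (-I) + (-1) + (I)
  = 0.
(Exp terms are combined using exp(i*s)*conj(exp(i*t)) = exp(i*(s-t)), and sums of them are collapsed using the identity that for every m > 1 the m distinct m-th roots of unity sum to 0, e.g. 1 + exp(2*I*pi/3) + exp(-2*I*pi/3) = 0.)
Dividing by |G| = 4 gives 0/4 = 0, matching the row-orthogonality relation <chi_3, chi_0> = [chi_3 = chi_0].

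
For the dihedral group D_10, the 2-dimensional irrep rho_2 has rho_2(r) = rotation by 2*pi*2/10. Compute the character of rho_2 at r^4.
chi_{rho_2}(r^4) = 2*cos(2*pi*2*4/10) = -1/2 + sqrt(5)/2

Why: rho_2(r^4) is rotation by angle 2*pi*2*4/10, whose trace is 2*cos(2*pi*2*4/10) = -1/2 + sqrt(5)/2.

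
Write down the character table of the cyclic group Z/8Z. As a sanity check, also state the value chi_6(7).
Character table of Z/8Z (irreps indexed chi_0,...,chi_7 with chi_k(m) = zeta_8^(k*m), zeta_8 = exp(2*pi*i/8)):
  irrep \ class  {0} (size 1)  {1} (size 1)    {2} (size 1)  {3} (size 1)    {4} (size 1)  {5} (size 1)    {6} (size 1)  {7} (size 1)  
  chi_0          1             1               1             1               1             1               1             1             
  chi_1          1             exp(I*pi/4)     I             exp(3*I*pi/4)   -1            exp(-3*I*pi/4)  -I            exp(-I*pi/4)  
  chi_2          1             I               -1            -I              1             I               -1            -I            
  chi_3          1             exp(3*I*pi/4)   -I            exp(I*pi/4)     -1            exp(-I*pi/4)    I             exp(-3*I*pi/4)
  chi_4          1             -1              1             -1              1             -1              1             -1            
  chi_5          1             exp(-3*I*pi/4)  I             exp(-I*pi/4)    -1            exp(I*pi/4)     -I            exp(3*I*pi/4) 
  chi_6          1             -I              -1            I               1             -I              -1            I             
  chi_7          1             exp(-I*pi/4)    -I            exp(-3*I*pi/4)  -1            exp(3*I*pi/4)   I             exp(I*pi/4)   

Spot check: chi_6(7) = zeta_8^(6*7) = zeta_8^42 = I.

Reasoning: Z/8Z is abelian, so all 8 irreducible complex representations are 1-dimensional. They are given by chi_k(m) = zeta_8^(k*m) for k = 0,...,7. Row orthogonality: sum_m chi_k(m) conj(chi_l(m)) = 8 * [k = l].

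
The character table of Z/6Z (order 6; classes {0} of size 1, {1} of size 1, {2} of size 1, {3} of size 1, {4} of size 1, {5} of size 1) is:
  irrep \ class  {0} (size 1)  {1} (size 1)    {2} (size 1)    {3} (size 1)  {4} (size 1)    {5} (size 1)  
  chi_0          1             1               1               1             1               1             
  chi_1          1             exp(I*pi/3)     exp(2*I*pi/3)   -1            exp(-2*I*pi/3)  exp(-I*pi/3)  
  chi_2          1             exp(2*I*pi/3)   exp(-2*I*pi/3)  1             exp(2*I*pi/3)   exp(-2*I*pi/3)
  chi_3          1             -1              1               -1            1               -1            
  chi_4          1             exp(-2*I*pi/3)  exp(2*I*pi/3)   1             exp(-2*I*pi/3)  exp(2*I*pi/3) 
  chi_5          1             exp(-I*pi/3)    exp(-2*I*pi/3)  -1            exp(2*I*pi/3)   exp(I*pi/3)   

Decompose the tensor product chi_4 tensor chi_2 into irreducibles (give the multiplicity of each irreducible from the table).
chi_4 tensor chi_2 = chi_0 (all other irreducibles have multiplicity 0).

The character of a tensor product is the pointwise product (chi_4 * chi_2)(C) = chi_4(C) * chi_2(C):
  {0}: (1)*(1), {1}: (exp(-2*I*pi/3))*(exp(2*I*pi/3)), {2}: (exp(2*I*pi/3))*(exp(-2*I*pi/3)), {3}: (1)*(1), {4}: (exp(-2*I*pi/3))*(exp(2*I*pi/3)), {5}: (exp(2*I*pi/3))*(exp(-2*I*pi/3))
so (chi_4 * chi_2) takes values
  {0} -> 1, {1} -> 1, {2} -> 1, {3} -> 1, {4} -> 1, {5} -> 1.
Now take the inner product of this character with each irreducible chi from the table, <chi_4*chi_2, chi> = (1/6) sum_C |C| (chi_4*chi_2)(C) conj(chi(C)):
  <chi_4*chi_2, chi_0> = (1/6)[1*(1)*conj(1) + 1*(1)*conj(1) + 1*(1)*conj(1) + 1*(1)*conj(1) + 1*(1)*conj(1) + 1*(1)*conj(1)]
      = (1/6)[(1) + (1) + (1) + (1) + (1) + (1)] = 6/6 = 1
  <chi_4*chi_2, chi_1> = (1/6)[1*(1)*conj(1) + 1*(1)*conj(exp(I*pi/3)) + 1*(1)*conj(exp(2*I*pi/3)) + 1*(1)*conj(-1) + 1*(1)*conj(exp(-2*I*pi/3)) + 1*(1)*conj(exp(-I*pi/3))]
      = (1/6)[(1) + (exp(-I*pi/3)) + (exp(-2*I*pi/3)) + (-1) + (exp(2*I*pi/3)) + (exp(I*pi/3))] = 0/6 = 0
  <chi_4*chi_2, chi_2> = (1/6)[1*(1)*conj(1) + 1*(1)*conj(exp(2*I*pi/3)) + 1*(1)*conj(exp(-2*I*pi/3)) + 1*(1)*conj(1) + 1*(1)*conj(exp(2*I*pi/3)) + 1*(1)*conj(exp(-2*I*pi/3))]
      = (1/6)[(1) + (exp(-2*I*pi/3)) + (exp(2*I*pi/3)) + (1) + (exp(-2*I*pi/3)) + (exp(2*I*pi/3))] = 0/6 = 0
  <chi_4*chi_2, chi_3> = (1/6)[1*(1)*conj(1) + 1*(1)*conj(-1) + 1*(1)*conj(1) + 1*(1)*conj(-1) + 1*(1)*conj(1) + 1*(1)*conj(-1)]
      = (1/6)[(1) + (-1) + (1) + (-1) + (1) + (-1)] = 0/6 = 0
  <chi_4*chi_2, chi_4> = (1/6)[1*(1)*conj(1) + 1*(1)*conj(exp(-2*I*pi/3)) + 1*(1)*conj(exp(2*I*pi/3)) + 1*(1)*conj(1) + 1*(1)*conj(exp(-2*I*pi/3)) + 1*(1)*conj(exp(2*I*pi/3))]
      = (1/6)[(1) + (exp(2*I*pi/3)) + (exp(-2*I*pi/3)) + (1) + (exp(2*I*pi/3)) + (exp(-2*I*pi/3))] = 0/6 = 0
  <chi_4*chi_2, chi_5> = (1/6)[1*(1)*conj(1) + 1*(1)*conj(exp(-I*pi/3)) + 1*(1)*conj(exp(-2*I*pi/3)) + 1*(1)*conj(-1) + 1*(1)*conj(exp(2*I*pi/3)) + 1*(1)*conj(exp(I*pi/3))]
      = (1/6)[(1) + (exp(I*pi/3)) + (exp(2*I*pi/3)) + (-1) + (exp(-2*I*pi/3)) + (exp(-I*pi/3))] = 0/6 = 0
(Exp terms are combined using exp(i*s)*conj(exp(i*t)) = exp(i*(s-t)), and sums of them are collapsed using the identity that for every m > 1 the m distinct m-th roots of unity sum to 0, e.g. 1 + exp(2*I*pi/3) + exp(-2*I*pi/3) = 0.)
Hence the multiplicities are chi_0: 1. Dimension check: dim(chi_4)*dim(chi_2) = 1*1 = 1 and sum (mult * dim) = 1*1 = 1.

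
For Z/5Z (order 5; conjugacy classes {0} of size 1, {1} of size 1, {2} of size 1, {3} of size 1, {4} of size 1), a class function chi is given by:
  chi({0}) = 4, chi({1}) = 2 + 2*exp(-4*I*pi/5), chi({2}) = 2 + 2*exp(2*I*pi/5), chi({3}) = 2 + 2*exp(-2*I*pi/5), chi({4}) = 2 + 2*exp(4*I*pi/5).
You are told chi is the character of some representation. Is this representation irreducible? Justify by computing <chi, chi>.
Not irreducible (reducible): <chi, chi> = 8 > 1.

<chi, chi> = (1/|G|) sum_C |C| * |chi(C)|^2 = (1/5)[1*|4|^2 + 1*|2 + 2*exp(-4*I*pi/5)|^2 + 1*|2 + 2*exp(2*I*pi/5)|^2 + 1*|2 + 2*exp(-2*I*pi/5)|^2 + 1*|2 + 2*exp(4*I*pi/5)|^2]
  = (1/5)[(16) + (8 + 4*exp(-4*I*pi/5) + 4*exp(4*I*pi/5)) + (8 + 4*exp(-2*I*pi/5) + 4*exp(2*I*pi/5)) + (8 + 4*exp(-2*I*pi/5) + 4*exp(2*I*pi/5)) + (8 + 4*exp(-4*I*pi/5) + 4*exp(4*I*pi/5))] = 40/5 = 8.
(Exp terms are combined using exp(i*s)*conj(exp(i*t)) = exp(i*(s-t)), and sums of them are collapsed using the identity that for every m > 1 the m distinct m-th roots of unity sum to 0, e.g. 1 + exp(2*I*pi/3) + exp(-2*I*pi/3) = 0.)
A character is irreducible iff <chi, chi> = 1, so this representation is reducible.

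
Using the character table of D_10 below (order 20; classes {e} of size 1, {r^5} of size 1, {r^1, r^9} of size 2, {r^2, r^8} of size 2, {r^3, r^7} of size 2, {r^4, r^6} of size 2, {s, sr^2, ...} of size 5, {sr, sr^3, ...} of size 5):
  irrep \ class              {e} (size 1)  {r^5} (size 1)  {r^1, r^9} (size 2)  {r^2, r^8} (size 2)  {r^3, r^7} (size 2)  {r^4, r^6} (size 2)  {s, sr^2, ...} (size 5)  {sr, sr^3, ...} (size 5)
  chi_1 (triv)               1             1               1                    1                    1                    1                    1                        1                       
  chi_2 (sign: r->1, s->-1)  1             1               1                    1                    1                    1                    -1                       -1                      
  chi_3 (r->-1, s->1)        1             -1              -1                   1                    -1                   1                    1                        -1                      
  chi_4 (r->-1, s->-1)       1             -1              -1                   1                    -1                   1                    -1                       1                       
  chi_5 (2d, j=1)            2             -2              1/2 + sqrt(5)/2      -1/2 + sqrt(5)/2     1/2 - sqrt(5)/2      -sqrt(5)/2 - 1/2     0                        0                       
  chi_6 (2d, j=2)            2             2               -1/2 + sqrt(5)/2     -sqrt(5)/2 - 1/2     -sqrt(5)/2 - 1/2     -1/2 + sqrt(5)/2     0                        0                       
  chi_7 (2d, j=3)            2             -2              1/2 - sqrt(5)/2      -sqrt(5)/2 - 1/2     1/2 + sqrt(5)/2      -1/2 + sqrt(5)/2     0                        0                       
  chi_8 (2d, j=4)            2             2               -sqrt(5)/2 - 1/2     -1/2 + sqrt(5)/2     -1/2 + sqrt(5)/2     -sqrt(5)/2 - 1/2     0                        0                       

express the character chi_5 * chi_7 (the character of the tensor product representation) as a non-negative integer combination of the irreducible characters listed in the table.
chi_5 tensor chi_7 = chi_6 + chi_8 (all other irreducibles have multiplicity 0).

Working: The character of a tensor product is the pointwise product (chi_5 * chi_7)(C) = chi_5(C) * chi_7(C):
  {e}: (2)*(2), {r^5}: (-2)*(-2), {r^1, r^9}: (1/2 + sqrt(5)/2)*(1/2 - sqrt(5)/2), {r^2, r^8}: (-1/2 + sqrt(5)/2)*(-sqrt(5)/2 - 1/2), {r^3, r^7}: (1/2 - sqrt(5)/2)*(1/2 + sqrt(5)/2), {r^4, r^6}: (-sqrt(5)/2 - 1/2)*(-1/2 + sqrt(5)/2), {s, sr^2, ...}: (0)*(0), {sr, sr^3, ...}: (0)*(0)
so (chi_5 * chi_7) takes values
  {e} -> 4, {r^5} -> 4, {r^1, r^9} -> -1, {r^2, r^8} -> -1, {r^3, r^7} -> -1, {r^4, r^6} -> -1, {s, sr^2, ...} -> 0, {sr, sr^3, ...} -> 0.
Now take the inner product of this character with each irreducible chi from the table, <chi_5*chi_7, chi> = (1/20) sum_C |C| (chi_5*chi_7)(C) conj(chi(C)):
  <chi_5*chi_7, chi_1> = (1/20)[1*(4)*conj(1) + 1*(4)*conj(1) + 2*(-1)*conj(1) + 2*(-1)*conj(1) + 2*(-1)*conj(1) + 2*(-1)*conj(1) + 5*(0)*conj(1) + 5*(0)*conj(1)]
      = (1/20)[(4) + (4) + (-2) + (-2) + (-2) + (-2) + (0) + (0)] = 0/20 = 0
  <chi_5*chi_7, chi_2> = (1/20)[1*(4)*conj(1) + 1*(4)*conj(1) + 2*(-1)*conj(1) + 2*(-1)*conj(1) + 2*(-1)*conj(1) + 2*(-1)*conj(1) + 5*(0)*conj(-1) + 5*(0)*conj(-1)]
      = (1/20)[(4) + (4) + (-2) + (-2) + (-2) + (-2) + (0) + (0)] = 0/20 = 0
  <chi_5*chi_7, chi_3> = (1/20)[1*(4)*conj(1) + 1*(4)*conj(-1) + 2*(-1)*conj(-1) + 2*(-1)*conj(1) + 2*(-1)*conj(-1) + 2*(-1)*conj(1) + 5*(0)*conj(1) + 5*(0)*conj(-1)]
      = (1/20)[(4) + (-4) + (2) + (-2) + (2) + (-2) + (0) + (0)] = 0/20 = 0
  <chi_5*chi_7, chi_4> = (1/20)[1*(4)*conj(1) + 1*(4)*conj(-1) + 2*(-1)*conj(-1) + 2*(-1)*conj(1) + 2*(-1)*conj(-1) + 2*(-1)*conj(1) + 5*(0)*conj(-1) + 5*(0)*conj(1)]
      = (1/20)[(4) + (-4) + (2) + (-2) + (2) + (-2) + (0) + (0)] = 0/20 = 0
  <chi_5*chi_7, chi_5> = (1/20)[1*(4)*conj(2) + 1*(4)*conj(-2) + 2*(-1)*conj(1/2 + sqrt(5)/2) + 2*(-1)*conj(-1/2 + sqrt(5)/2) + 2*(-1)*conj(1/2 - sqrt(5)/2) + 2*(-1)*conj(-sqrt(5)/2 - 1/2) + 5*(0)*conj(0) + 5*(0)*conj(0)]
      = (1/20)[(8) + (-8) + (-sqrt(5) - 1) + (1 - sqrt(5)) + (-1 + sqrt(5)) + (1 + sqrt(5)) + (0) + (0)] = 0/20 = 0
  <chi_5*chi_7, chi_6> = (1/20)[1*(4)*conj(2) + 1*(4)*conj(2) + 2*(-1)*conj(-1/2 + sqrt(5)/2) + 2*(-1)*conj(-sqrt(5)/2 - 1/2) + 2*(-1)*conj(-sqrt(5)/2 - 1/2) + 2*(-1)*conj(-1/2 + sqrt(5)/2) + 5*(0)*conj(0) + 5*(0)*conj(0)]
      = (1/20)[(8) + (8) + (1 - sqrt(5)) + (1 + sqrt(5)) + (1 + sqrt(5)) + (1 - sqrt(5)) + (0) + (0)] = 20/20 = 1
  <chi_5*chi_7, chi_7> = (1/20)[1*(4)*conj(2) + 1*(4)*conj(-2) + 2*(-1)*conj(1/2 - sqrt(5)/2) + 2*(-1)*conj(-sqrt(5)/2 - 1/2) + 2*(-1)*conj(1/2 + sqrt(5)/2) + 2*(-1)*conj(-1/2 + sqrt(5)/2) + 5*(0)*conj(0) + 5*(0)*conj(0)]
      = (1/20)[(8) + (-8) + (-1 + sqrt(5)) + (1 + sqrt(5)) + (-sqrt(5) - 1) + (1 - sqrt(5)) + (0) + (0)] = 0/20 = 0
  <chi_5*chi_7, chi_8> = (1/20)[1*(4)*conj(2) + 1*(4)*conj(2) + 2*(-1)*conj(-sqrt(5)/2 - 1/2) + 2*(-1)*conj(-1/2 + sqrt(5)/2) + 2*(-1)*conj(-1/2 + sqrt(5)/2) + 2*(-1)*conj(-sqrt(5)/2 - 1/2) + 5*(0)*conj(0) + 5*(0)*conj(0)]
      = (1/20)[(8) + (8) + (1 + sqrt(5)) + (1 - sqrt(5)) + (1 - sqrt(5)) + (1 + sqrt(5)) + (0) + (0)] = 20/20 = 1
Hence the multiplicities are chi_6: 1, chi_8: 1. Dimension check: dim(chi_5)*dim(chi_7) = 2*2 = 4 and sum (mult * dim) = 1*2 + 1*2 = 4.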